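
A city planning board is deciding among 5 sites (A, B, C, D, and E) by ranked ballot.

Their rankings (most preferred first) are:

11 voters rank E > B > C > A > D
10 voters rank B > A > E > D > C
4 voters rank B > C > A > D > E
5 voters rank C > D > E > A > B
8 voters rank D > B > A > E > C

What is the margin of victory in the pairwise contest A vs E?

Ballots ranking A above E: 10+4+8 = 22.
Ballots ranking E above A: 11+5 = 16.
A wins 22–16, a margin of 6.

6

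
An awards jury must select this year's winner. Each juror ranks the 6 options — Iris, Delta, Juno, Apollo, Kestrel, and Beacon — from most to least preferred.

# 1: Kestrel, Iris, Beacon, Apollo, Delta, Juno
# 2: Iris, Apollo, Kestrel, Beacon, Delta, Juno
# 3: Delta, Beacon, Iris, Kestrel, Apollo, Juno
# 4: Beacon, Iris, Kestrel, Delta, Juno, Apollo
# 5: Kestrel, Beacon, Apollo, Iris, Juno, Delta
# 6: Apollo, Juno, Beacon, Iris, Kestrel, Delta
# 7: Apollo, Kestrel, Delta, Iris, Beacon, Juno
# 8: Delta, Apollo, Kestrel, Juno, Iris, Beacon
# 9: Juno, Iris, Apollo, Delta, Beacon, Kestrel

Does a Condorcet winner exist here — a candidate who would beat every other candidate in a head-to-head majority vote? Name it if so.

Head-to-head results (9 voters total):
Iris vs Delta: Iris wins 6–3.
Iris vs Juno: Iris wins 6–3.
Iris vs Apollo: Iris wins 5–4.
Iris vs Kestrel: Iris wins 5–4.
Iris vs Beacon: Iris wins 5–4.
Delta vs Juno: Delta wins 6–3.
Delta vs Apollo: Apollo wins 6–3.
Delta vs Kestrel: Kestrel wins 6–3.
Delta vs Beacon: Beacon wins 5–4.
Juno vs Apollo: Apollo wins 7–2.
Juno vs Kestrel: Kestrel wins 7–2.
Juno vs Beacon: Beacon wins 6–3.
Apollo vs Kestrel: Apollo wins 5–4.
Apollo vs Beacon: Apollo wins 5–4.
Kestrel vs Beacon: Kestrel wins 5–4.
Iris beats each rival — Delta (6–3), Juno (6–3), Apollo (5–4), Kestrel (5–4), Beacon (5–4) — so Iris is the Condorcet winner.

Iris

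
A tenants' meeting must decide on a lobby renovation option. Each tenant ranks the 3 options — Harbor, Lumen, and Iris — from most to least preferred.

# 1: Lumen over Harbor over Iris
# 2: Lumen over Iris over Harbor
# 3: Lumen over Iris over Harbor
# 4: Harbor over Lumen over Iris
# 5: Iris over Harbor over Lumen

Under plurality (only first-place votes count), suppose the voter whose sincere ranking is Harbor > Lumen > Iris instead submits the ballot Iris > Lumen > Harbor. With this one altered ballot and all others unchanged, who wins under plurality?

Lumen

First-place totals with the altered ballot: Harbor 0, Lumen 3, Iris 2.
The winner is unchanged: still Lumen.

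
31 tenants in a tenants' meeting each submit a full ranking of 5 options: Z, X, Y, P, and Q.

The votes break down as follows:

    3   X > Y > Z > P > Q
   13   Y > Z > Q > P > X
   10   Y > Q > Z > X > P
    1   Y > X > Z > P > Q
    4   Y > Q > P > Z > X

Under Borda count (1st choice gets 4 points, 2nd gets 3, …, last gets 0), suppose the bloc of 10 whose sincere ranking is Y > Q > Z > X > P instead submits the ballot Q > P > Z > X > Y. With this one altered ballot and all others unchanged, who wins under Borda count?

Y

Borda totals with the altered ballot: Z 71, X 25, Y 81, P 55, Q 78.
The winner is unchanged: still Y.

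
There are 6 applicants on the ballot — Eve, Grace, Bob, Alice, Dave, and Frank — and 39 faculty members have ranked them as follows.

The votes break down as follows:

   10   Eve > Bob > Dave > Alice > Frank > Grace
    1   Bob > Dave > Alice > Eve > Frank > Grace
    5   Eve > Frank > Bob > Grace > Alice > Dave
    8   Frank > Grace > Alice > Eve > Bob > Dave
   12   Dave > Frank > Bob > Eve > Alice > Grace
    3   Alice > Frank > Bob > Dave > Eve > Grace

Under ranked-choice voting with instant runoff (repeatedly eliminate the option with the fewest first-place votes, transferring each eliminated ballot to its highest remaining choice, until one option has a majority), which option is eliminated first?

Grace

Round 1: Eve 15, Dave 12, Frank 8, Alice 3, Bob 1, Grace 0. Grace has the fewest and is eliminated.
Round 2: Eve 15, Dave 12, Frank 8, Alice 3, Bob 1. Bob has the fewest and is eliminated.
Round 3: Eve 15, Dave 13, Frank 8, Alice 3. Alice has the fewest and is eliminated.
Round 4: Eve 15, Dave 13, Frank 11. Frank has the fewest and is eliminated.
Round 5: Eve 23, Dave 16. Eve has a majority.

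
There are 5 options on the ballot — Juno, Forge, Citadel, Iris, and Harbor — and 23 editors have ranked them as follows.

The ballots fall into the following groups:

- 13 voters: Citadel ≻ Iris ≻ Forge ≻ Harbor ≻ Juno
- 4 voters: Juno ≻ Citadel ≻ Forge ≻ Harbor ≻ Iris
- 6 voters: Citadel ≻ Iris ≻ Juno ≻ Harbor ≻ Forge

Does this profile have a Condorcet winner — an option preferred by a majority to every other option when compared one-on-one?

Yes

Head-to-head results (23 voters total):
Juno vs Forge: Forge wins 13–10.
Juno vs Citadel: Citadel wins 19–4.
Juno vs Iris: Iris wins 19–4.
Juno vs Harbor: Harbor wins 13–10.
Forge vs Citadel: Citadel wins 23–0.
Forge vs Iris: Iris wins 19–4.
Forge vs Harbor: Forge wins 17–6.
Citadel vs Iris: Citadel wins 23–0.
Citadel vs Harbor: Citadel wins 23–0.
Iris vs Harbor: Iris wins 19–4.
Citadel beats each rival — Juno (19–4), Forge (23–0), Iris (23–0), Harbor (23–0) — so Citadel is the Condorcet winner.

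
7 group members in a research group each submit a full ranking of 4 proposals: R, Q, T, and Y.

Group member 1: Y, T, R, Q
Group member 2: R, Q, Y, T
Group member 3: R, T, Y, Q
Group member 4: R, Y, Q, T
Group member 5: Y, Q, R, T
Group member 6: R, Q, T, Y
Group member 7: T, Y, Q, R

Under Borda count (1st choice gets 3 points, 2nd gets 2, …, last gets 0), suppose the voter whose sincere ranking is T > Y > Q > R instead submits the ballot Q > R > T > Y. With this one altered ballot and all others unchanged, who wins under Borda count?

R

Borda totals with the altered ballot: R 16, Q 10, T 6, Y 10.
The winner is unchanged: still R.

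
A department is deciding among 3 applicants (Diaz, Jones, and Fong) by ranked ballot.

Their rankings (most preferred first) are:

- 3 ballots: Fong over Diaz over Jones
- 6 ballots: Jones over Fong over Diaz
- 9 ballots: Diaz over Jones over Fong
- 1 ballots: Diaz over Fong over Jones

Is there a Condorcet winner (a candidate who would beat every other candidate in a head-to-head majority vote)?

Head-to-head results (19 voters total):
Diaz vs Jones: Diaz wins 13–6.
Diaz vs Fong: Diaz wins 10–9.
Jones vs Fong: Jones wins 15–4.
Diaz beats each rival — Jones (13–6), Fong (10–9) — so Diaz is the Condorcet winner.

Yes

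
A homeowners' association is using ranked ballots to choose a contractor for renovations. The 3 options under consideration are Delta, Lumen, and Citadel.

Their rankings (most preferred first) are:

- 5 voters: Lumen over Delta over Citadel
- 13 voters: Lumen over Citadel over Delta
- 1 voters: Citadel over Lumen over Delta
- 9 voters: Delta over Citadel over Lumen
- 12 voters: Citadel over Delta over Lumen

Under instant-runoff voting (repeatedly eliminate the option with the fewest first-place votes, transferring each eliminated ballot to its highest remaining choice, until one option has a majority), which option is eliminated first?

Delta

Round 1: Lumen 18, Citadel 13, Delta 9. Delta has the fewest and is eliminated.
Round 2: Citadel 22, Lumen 18. Citadel has a majority.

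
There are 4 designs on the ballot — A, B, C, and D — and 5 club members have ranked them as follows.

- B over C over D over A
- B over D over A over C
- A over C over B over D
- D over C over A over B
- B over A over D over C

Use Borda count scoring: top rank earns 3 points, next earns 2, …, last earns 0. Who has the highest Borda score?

B

Borda scores:
  A: 0 + 1 + 3 + 1 + 2 = 7
  B: 3 + 3 + 1 + 0 + 3 = 10
  C: 2 + 0 + 2 + 2 + 0 = 6
  D: 1 + 2 + 0 + 3 + 1 = 7
B has the highest total.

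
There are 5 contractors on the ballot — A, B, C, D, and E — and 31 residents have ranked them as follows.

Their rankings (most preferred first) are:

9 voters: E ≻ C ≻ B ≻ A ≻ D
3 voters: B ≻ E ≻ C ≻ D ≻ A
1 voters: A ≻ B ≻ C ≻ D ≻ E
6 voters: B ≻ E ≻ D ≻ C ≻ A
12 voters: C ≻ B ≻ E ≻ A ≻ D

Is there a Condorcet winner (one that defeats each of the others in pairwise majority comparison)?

No

Head-to-head results (31 voters total):
A vs B: B wins 30–1.
A vs C: C wins 30–1.
A vs D: A wins 22–9.
A vs E: E wins 30–1.
B vs C: C wins 21–10.
B vs D: B wins 31–0.
B vs E: B wins 22–9.
C vs D: C wins 25–6.
C vs E: E wins 18–13.
D vs E: E wins 30–1.
No candidate beats all others: B beats E beats C beats B, a majority cycle.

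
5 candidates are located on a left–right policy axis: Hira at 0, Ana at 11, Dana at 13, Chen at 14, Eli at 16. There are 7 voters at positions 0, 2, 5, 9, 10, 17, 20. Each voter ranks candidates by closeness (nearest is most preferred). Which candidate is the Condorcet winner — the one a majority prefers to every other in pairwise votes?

With single-peaked preferences on a line, the Condorcet winner is the candidate closest to the median voter.
The median voter (position 9) is closest to Ana at 11.
Check: Ana vs Hira — voters closer to Ana: 4 of 7.

Ana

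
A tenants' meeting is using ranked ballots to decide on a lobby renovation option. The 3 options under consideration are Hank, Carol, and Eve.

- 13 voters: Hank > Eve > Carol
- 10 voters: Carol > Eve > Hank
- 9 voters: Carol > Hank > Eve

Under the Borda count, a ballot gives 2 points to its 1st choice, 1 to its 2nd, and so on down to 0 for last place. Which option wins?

Carol

Borda scores:
  Hank: 13·2 + 10·0 + 9·1 = 35
  Carol: 13·0 + 10·2 + 9·2 = 38
  Eve: 13·1 + 10·1 + 9·0 = 23
Carol has the highest total.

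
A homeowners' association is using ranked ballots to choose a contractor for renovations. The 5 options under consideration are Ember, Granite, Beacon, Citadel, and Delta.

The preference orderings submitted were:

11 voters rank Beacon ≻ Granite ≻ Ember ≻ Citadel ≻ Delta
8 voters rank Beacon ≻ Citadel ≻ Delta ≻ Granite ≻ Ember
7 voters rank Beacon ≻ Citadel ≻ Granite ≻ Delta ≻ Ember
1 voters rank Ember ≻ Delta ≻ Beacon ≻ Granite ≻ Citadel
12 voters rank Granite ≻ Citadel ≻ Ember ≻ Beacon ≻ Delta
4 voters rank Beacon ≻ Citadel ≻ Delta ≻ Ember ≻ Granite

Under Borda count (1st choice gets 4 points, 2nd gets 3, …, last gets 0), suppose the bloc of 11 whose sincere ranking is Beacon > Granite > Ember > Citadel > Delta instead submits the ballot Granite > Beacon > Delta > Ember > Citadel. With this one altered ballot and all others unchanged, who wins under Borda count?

Beacon

Borda totals with the altered ballot: Ember 43, Granite 115, Beacon 123, Citadel 93, Delta 56.
The winner is unchanged: still Beacon.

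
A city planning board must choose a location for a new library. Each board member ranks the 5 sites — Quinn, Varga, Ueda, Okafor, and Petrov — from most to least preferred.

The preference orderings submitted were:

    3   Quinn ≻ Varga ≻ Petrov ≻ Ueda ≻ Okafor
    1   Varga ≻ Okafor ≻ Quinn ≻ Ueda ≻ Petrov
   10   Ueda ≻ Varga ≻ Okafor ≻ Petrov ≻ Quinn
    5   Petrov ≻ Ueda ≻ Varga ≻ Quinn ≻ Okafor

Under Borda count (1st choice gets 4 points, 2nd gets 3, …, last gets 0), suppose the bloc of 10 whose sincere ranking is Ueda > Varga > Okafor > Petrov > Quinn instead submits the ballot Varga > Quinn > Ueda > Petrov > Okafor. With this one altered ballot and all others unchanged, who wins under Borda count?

Varga

Borda totals with the altered ballot: Quinn 49, Varga 63, Ueda 39, Okafor 3, Petrov 36.
The switch changes the winner from Ueda to Varga.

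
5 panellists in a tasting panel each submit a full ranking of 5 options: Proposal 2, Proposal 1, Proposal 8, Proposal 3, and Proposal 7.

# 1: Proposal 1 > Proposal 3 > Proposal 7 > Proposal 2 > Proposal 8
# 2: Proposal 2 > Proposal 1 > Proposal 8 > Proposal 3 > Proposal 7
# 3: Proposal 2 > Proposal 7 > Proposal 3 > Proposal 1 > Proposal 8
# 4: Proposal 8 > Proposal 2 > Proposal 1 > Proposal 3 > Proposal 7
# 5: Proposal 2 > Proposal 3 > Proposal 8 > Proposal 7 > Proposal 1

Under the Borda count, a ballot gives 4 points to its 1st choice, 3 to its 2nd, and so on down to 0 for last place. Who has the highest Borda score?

Proposal 2

Borda scores:
  Proposal 2: 1 + 4 + 4 + 3 + 4 = 16
  Proposal 1: 4 + 3 + 1 + 2 + 0 = 10
  Proposal 8: 0 + 2 + 0 + 4 + 2 = 8
  Proposal 3: 3 + 1 + 2 + 1 + 3 = 10
  Proposal 7: 2 + 0 + 3 + 0 + 1 = 6
Proposal 2 has the highest total.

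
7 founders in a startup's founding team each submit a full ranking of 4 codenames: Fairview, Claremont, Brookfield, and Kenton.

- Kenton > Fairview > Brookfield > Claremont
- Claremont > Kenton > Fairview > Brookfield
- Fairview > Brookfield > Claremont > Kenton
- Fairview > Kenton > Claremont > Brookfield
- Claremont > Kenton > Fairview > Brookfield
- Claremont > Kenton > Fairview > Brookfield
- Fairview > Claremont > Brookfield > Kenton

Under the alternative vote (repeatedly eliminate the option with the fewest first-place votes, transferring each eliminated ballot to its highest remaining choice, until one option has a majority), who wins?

Fairview

Round 1: Fairview 3, Claremont 3, Kenton 1, Brookfield 0. Brookfield has the fewest and is eliminated.
Round 2: Fairview 3, Claremont 3, Kenton 1. Kenton has the fewest and is eliminated.
Round 3: Fairview 4, Claremont 3. Fairview has a majority.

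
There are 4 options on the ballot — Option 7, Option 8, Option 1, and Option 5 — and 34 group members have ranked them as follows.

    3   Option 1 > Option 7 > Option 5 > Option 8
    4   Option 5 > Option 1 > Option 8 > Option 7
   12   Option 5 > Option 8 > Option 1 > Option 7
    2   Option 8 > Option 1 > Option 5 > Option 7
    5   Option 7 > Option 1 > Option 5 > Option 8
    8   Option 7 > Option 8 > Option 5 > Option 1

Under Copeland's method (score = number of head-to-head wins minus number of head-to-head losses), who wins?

Option 5

Pairwise results:
  Option 7 vs Option 8: Option 8 wins 18–16.
  Option 7 vs Option 1: Option 1 wins 21–13.
  Option 7 vs Option 5: Option 5 wins 18–16.
  Option 8 vs Option 1: Option 8 wins 22–12.
  Option 8 vs Option 5: Option 5 wins 24–10.
  Option 1 vs Option 5: Option 5 wins 24–10.
Copeland scores (wins − losses):
  Option 7: 0 − 3 = -3
  Option 8: 2 − 1 = 1
  Option 1: 1 − 2 = -1
  Option 5: 3 − 0 = 3
Option 5 has the best Copeland score.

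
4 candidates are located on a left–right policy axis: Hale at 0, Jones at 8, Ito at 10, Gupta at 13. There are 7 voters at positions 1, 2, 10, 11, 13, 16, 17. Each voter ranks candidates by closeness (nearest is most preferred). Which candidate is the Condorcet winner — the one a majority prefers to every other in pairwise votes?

With single-peaked preferences on a line, the Condorcet winner is the candidate closest to the median voter.
The median voter (position 11) is closest to Ito at 10.
Check: Ito vs Jones — voters closer to Ito: 5 of 7.

Ito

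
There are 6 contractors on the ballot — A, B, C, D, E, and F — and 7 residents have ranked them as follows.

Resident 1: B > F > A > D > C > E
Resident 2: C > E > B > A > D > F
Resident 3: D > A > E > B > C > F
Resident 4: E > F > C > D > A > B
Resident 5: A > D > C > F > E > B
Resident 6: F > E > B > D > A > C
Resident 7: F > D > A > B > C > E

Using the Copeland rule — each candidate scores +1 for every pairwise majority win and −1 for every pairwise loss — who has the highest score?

F

Pairwise results:
  A vs B: A wins 4–3.
  A vs C: A wins 5–2.
  A vs D: D wins 4–3.
  A vs E: A wins 4–3.
  A vs F: F wins 4–3.
  B vs C: B wins 4–3.
  B vs D: D wins 4–3.
  B vs E: E wins 5–2.
  B vs F: F wins 4–3.
  C vs D: D wins 5–2.
  C vs E: C wins 4–3.
  C vs F: F wins 4–3.
  D vs E: D wins 4–3.
  D vs F: F wins 4–3.
  E vs F: F wins 4–3.
Copeland scores (wins − losses):
  A: 3 − 2 = 1
  B: 1 − 4 = -3
  C: 1 − 4 = -3
  D: 4 − 1 = 3
  E: 1 − 4 = -3
  F: 5 − 0 = 5
F has the best Copeland score.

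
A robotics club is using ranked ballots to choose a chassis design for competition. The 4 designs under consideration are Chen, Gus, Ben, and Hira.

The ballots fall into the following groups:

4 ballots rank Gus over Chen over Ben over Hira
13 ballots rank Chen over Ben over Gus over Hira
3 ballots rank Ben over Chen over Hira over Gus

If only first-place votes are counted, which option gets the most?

Chen

First-place vote totals:
  Chen: 13
  Gus: 4
  Ben: 3
  Hira: 0
Chen has the most first-place votes.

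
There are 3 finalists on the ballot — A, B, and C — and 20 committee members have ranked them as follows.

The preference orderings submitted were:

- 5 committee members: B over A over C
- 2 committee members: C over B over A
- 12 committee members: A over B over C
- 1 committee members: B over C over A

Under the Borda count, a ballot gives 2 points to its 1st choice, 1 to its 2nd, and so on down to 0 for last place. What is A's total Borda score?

29

Borda scores:
  A: 5·1 + 2·0 + 12·2 + 0 = 29
  B: 5·2 + 2·1 + 12·1 + 2 = 26
  C: 5·0 + 2·2 + 12·0 + 1 = 5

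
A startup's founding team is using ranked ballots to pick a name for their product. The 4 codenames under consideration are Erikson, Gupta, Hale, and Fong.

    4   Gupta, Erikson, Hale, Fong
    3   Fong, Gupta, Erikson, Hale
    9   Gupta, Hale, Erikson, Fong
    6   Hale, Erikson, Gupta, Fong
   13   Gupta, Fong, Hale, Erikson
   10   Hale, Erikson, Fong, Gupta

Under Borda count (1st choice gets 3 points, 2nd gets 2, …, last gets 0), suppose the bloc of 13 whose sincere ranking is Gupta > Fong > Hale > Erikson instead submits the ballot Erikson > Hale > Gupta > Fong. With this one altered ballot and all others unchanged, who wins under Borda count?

Borda totals with the altered ballot: Erikson 91, Gupta 64, Hale 96, Fong 19.
The switch changes the winner from Gupta to Hale.

Hale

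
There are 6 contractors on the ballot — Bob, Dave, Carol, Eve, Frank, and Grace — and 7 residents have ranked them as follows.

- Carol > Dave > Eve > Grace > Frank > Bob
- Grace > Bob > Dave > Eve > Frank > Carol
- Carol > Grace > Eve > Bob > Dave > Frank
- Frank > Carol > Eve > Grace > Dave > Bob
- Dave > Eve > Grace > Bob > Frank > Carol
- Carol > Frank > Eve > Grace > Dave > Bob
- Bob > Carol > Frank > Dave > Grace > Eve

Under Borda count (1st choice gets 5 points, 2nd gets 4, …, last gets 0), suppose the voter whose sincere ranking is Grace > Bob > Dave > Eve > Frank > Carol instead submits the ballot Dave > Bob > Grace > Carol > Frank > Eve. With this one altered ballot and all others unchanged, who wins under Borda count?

Carol

Borda totals with the altered ballot: Bob 13, Dave 19, Carol 25, Eve 16, Frank 15, Grace 17.
The winner is unchanged: still Carol.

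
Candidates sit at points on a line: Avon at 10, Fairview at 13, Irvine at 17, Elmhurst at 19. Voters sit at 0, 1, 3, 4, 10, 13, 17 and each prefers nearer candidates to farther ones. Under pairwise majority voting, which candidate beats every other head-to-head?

Avon

With single-peaked preferences on a line, the Condorcet winner is the candidate closest to the median voter.
The median voter (position 4) is closest to Avon at 10.
Check: Avon vs Elmhurst — voters closer to Avon: 6 of 7.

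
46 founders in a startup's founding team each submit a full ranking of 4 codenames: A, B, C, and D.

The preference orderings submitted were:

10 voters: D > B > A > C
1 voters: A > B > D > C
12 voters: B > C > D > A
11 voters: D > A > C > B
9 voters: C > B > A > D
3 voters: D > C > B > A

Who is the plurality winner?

D

First-place vote totals:
  A: 1
  B: 12
  C: 9
  D: 24
D has the most first-place votes.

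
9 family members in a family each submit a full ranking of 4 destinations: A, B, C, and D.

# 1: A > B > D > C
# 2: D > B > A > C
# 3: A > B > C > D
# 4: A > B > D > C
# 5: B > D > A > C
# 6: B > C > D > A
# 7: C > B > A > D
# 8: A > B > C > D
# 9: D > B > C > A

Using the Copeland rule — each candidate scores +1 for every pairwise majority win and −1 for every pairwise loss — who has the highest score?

B

Pairwise results:
  A vs B: B wins 5–4.
  A vs C: A wins 6–3.
  A vs D: A wins 5–4.
  B vs C: B wins 8–1.
  B vs D: B wins 7–2.
  C vs D: D wins 5–4.
Copeland scores (wins − losses):
  A: 2 − 1 = 1
  B: 3 − 0 = 3
  C: 0 − 3 = -3
  D: 1 − 2 = -1
B has the best Copeland score.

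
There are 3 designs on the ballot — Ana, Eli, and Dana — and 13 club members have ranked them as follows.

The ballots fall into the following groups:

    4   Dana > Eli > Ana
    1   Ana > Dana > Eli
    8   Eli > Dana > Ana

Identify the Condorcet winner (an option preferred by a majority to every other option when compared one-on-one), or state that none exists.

Eli

Head-to-head results (13 voters total):
Ana vs Eli: Eli wins 12–1.
Ana vs Dana: Dana wins 12–1.
Eli vs Dana: Eli wins 8–5.
Eli beats each rival — Ana (12–1), Dana (8–5) — so Eli is the Condorcet winner.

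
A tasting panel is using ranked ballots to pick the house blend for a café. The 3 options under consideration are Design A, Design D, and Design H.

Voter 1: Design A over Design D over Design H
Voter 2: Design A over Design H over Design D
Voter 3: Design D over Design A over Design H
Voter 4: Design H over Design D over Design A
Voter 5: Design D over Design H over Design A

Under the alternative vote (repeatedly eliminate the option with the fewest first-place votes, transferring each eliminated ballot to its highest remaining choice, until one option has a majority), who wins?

Design D

Round 1: Design A 2, Design D 2, Design H 1. Design H has the fewest and is eliminated.
Round 2: Design D 3, Design A 2. Design D has a majority.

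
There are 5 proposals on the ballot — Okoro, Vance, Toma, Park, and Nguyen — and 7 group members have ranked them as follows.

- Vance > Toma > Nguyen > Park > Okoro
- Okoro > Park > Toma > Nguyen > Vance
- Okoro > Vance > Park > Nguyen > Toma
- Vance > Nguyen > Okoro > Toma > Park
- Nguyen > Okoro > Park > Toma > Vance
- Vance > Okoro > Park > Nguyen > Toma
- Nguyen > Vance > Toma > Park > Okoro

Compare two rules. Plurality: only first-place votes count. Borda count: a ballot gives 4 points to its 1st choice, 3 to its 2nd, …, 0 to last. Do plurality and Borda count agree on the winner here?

Yes

Plurality first-place counts: Okoro 2, Vance 3, Toma 0, Park 0, Nguyen 2 → Vance.
Borda totals: Okoro 16, Vance 18, Toma 9, Park 11, Nguyen 16 → Vance.
The two rules agree on Vance.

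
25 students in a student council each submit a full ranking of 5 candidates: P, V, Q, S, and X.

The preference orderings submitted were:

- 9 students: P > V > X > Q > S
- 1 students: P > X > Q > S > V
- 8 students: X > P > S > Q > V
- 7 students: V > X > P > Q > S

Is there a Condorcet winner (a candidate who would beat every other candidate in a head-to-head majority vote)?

Head-to-head results (25 voters total):
P vs V: P wins 18–7.
P vs Q: P wins 25–0.
P vs S: P wins 25–0.
P vs X: X wins 15–10.
V vs Q: V wins 16–9.
V vs S: V wins 16–9.
V vs X: V wins 16–9.
Q vs S: Q wins 17–8.
Q vs X: X wins 25–0.
S vs X: X wins 25–0.
No candidate beats all others: P beats V beats X beats P, a majority cycle.

No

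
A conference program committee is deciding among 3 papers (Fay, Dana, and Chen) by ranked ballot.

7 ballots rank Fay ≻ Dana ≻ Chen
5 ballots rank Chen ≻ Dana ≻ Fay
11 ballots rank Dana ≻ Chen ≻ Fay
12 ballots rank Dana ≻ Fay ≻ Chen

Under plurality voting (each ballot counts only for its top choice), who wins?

First-place vote totals:
  Fay: 7
  Dana: 23
  Chen: 5
Dana has the most first-place votes.

Dana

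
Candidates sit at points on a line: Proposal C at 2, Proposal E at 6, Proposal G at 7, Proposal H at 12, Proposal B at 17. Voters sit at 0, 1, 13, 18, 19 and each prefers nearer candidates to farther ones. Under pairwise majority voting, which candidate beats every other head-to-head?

With single-peaked preferences on a line, the Condorcet winner is the candidate closest to the median voter.
The median voter (position 13) is closest to Proposal H at 12.
Check: Proposal H vs Proposal G — voters closer to Proposal H: 3 of 5.

Proposal H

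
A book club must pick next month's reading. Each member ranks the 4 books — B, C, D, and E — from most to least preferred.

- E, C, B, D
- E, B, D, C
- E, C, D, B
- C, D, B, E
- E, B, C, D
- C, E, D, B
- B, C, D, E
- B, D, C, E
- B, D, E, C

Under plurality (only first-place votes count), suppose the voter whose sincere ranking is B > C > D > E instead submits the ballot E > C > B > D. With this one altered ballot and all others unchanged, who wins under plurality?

E

First-place totals with the altered ballot: B 2, C 2, D 0, E 5.
The winner is unchanged: still E.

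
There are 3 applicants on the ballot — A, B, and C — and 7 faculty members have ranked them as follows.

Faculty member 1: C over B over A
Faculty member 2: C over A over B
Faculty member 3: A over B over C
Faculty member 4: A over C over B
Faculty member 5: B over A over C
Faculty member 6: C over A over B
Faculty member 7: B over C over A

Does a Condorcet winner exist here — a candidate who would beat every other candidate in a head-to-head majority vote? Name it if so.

C

Head-to-head results (7 voters total):
A vs B: A wins 4–3.
A vs C: C wins 4–3.
B vs C: C wins 4–3.
C beats each rival — A (4–3), B (4–3) — so C is the Condorcet winner.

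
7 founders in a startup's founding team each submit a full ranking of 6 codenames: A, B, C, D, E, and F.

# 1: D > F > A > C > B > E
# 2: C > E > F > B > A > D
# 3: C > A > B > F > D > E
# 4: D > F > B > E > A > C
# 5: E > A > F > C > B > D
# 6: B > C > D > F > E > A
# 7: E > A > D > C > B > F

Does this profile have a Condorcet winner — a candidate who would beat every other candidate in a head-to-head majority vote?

No

Head-to-head results (7 voters total):
A vs B: A wins 4–3.
A vs C: A wins 4–3.
A vs D: A wins 4–3.
A vs E: E wins 5–2.
A vs F: F wins 4–3.
B vs C: C wins 5–2.
B vs D: B wins 4–3.
B vs E: B wins 4–3.
B vs F: F wins 4–3.
C vs D: C wins 4–3.
C vs E: C wins 4–3.
C vs F: C wins 4–3.
D vs E: D wins 4–3.
D vs F: D wins 4–3.
E vs F: F wins 4–3.
No candidate beats all others: A beats B beats E beats A, a majority cycle.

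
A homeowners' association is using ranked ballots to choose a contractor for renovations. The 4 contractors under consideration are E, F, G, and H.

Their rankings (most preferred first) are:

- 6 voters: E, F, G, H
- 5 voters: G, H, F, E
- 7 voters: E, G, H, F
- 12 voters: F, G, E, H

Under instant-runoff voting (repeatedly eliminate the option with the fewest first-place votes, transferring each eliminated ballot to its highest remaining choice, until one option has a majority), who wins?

Round 1: E 13, F 12, G 5, H 0. H has the fewest and is eliminated.
Round 2: E 13, F 12, G 5. G has the fewest and is eliminated.
Round 3: F 17, E 13. F has a majority.

F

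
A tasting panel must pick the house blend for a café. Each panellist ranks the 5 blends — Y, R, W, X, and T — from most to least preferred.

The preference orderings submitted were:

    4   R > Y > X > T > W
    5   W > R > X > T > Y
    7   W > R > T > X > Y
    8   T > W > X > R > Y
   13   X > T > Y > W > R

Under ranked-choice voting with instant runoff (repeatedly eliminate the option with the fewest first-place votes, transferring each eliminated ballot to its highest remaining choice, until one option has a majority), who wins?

Round 1: X 13, W 12, T 8, R 4, Y 0. Y has the fewest and is eliminated.
Round 2: X 13, W 12, T 8, R 4. R has the fewest and is eliminated.
Round 3: X 17, W 12, T 8. T has the fewest and is eliminated.
Round 4: W 20, X 17. W has a majority.

W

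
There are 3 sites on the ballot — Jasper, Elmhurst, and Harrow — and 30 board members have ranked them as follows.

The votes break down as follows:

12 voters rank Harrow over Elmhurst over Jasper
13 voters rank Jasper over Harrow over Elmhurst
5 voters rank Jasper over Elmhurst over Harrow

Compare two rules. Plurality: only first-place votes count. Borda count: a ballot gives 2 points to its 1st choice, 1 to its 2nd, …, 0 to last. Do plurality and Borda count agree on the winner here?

Plurality first-place counts: Jasper 18, Elmhurst 0, Harrow 12 → Jasper.
Borda totals: Jasper 36, Elmhurst 17, Harrow 37 → Harrow.
The two rules disagree: plurality picks Jasper, Borda picks Harrow.

No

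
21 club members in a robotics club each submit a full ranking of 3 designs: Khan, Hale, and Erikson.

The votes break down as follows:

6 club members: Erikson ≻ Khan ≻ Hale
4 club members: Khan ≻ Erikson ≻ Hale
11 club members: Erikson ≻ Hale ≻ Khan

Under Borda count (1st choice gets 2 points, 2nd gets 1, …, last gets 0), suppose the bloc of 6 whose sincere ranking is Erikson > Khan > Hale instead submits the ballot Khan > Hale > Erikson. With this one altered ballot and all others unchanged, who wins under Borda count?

Borda totals with the altered ballot: Khan 20, Hale 17, Erikson 26.
The winner is unchanged: still Erikson.

Erikson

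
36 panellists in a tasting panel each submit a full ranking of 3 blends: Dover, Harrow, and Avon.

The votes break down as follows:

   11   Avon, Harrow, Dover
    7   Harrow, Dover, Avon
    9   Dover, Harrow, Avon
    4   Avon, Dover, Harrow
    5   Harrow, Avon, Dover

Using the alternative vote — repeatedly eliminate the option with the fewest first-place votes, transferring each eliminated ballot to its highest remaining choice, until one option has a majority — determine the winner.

Harrow

Round 1: Avon 15, Harrow 12, Dover 9. Dover has the fewest and is eliminated.
Round 2: Harrow 21, Avon 15. Harrow has a majority.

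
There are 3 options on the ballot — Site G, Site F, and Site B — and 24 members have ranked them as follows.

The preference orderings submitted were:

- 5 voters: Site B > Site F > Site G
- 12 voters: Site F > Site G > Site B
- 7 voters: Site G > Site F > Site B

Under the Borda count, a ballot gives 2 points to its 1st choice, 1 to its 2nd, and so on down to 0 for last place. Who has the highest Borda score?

Site F

Borda scores:
  Site G: 5·0 + 12·1 + 7·2 = 26
  Site F: 5·1 + 12·2 + 7·1 = 36
  Site B: 5·2 + 12·0 + 7·0 = 10
Site F has the highest total.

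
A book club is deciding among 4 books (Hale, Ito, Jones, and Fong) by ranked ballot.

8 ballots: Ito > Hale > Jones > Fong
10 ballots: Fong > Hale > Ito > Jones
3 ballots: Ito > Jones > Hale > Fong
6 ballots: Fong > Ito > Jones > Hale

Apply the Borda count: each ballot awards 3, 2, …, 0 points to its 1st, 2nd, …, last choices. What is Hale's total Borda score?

Borda scores:
  Hale: 8·2 + 10·2 + 3·1 + 6·0 = 39
  Ito: 8·3 + 10·1 + 3·3 + 6·2 = 55
  Jones: 8·1 + 10·0 + 3·2 + 6·1 = 20
  Fong: 8·0 + 10·3 + 3·0 + 6·3 = 48

39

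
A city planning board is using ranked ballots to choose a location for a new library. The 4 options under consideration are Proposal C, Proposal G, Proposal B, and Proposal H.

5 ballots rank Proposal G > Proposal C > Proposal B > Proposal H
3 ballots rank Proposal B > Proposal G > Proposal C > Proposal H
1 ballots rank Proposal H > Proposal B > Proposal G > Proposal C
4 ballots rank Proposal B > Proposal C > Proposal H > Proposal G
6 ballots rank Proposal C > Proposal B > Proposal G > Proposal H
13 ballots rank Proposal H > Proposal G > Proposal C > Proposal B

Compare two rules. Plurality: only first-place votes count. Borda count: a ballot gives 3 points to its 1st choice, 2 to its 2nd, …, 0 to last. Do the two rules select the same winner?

Plurality first-place counts: Proposal C 6, Proposal G 5, Proposal B 7, Proposal H 14 → Proposal H.
Borda totals: Proposal C 52, Proposal G 54, Proposal B 40, Proposal H 46 → Proposal G.
The two rules disagree: plurality picks Proposal H, Borda picks Proposal G.

No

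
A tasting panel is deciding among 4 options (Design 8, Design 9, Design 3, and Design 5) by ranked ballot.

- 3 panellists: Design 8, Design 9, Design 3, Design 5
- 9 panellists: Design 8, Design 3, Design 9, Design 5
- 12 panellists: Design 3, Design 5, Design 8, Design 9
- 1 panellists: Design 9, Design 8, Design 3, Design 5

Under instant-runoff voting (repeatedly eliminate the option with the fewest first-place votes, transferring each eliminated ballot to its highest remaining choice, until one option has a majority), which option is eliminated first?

Design 5

Round 1: Design 8 12, Design 3 12, Design 9 1, Design 5 0. Design 5 has the fewest and is eliminated.
Round 2: Design 8 12, Design 3 12, Design 9 1. Design 9 has the fewest and is eliminated.
Round 3: Design 8 13, Design 3 12. Design 8 has a majority.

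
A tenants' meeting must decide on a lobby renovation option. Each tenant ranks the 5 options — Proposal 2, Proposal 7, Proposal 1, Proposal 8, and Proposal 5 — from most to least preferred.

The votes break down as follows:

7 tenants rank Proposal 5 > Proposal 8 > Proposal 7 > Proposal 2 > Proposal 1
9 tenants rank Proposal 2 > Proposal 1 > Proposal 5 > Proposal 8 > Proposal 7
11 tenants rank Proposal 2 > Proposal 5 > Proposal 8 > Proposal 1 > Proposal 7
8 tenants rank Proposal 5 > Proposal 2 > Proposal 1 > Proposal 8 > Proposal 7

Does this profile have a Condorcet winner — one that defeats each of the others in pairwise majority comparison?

Yes

Head-to-head results (35 voters total):
Proposal 2 vs Proposal 7: Proposal 2 wins 28–7.
Proposal 2 vs Proposal 1: Proposal 2 wins 35–0.
Proposal 2 vs Proposal 8: Proposal 2 wins 28–7.
Proposal 2 vs Proposal 5: Proposal 2 wins 20–15.
Proposal 7 vs Proposal 1: Proposal 1 wins 28–7.
Proposal 7 vs Proposal 8: Proposal 8 wins 35–0.
Proposal 7 vs Proposal 5: Proposal 5 wins 35–0.
Proposal 1 vs Proposal 8: Proposal 8 wins 18–17.
Proposal 1 vs Proposal 5: Proposal 5 wins 26–9.
Proposal 8 vs Proposal 5: Proposal 5 wins 35–0.
Proposal 2 beats each rival — Proposal 7 (28–7), Proposal 1 (35–0), Proposal 8 (28–7), Proposal 5 (20–15) — so Proposal 2 is the Condorcet winner.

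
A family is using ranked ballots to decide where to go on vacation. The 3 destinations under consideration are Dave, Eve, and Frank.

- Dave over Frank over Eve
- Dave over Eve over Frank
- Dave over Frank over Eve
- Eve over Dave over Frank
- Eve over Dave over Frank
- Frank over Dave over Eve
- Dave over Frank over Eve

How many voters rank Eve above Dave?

Ballots ranking Eve above Dave: 2.
Ballots ranking Dave above Eve: 5.
So 2 of 7 voters prefer Eve to Dave.

2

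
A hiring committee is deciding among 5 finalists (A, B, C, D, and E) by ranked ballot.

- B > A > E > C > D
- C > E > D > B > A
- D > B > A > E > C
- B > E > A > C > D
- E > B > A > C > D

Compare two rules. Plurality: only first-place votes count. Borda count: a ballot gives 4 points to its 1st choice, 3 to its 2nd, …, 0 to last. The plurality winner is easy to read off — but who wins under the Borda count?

B

Plurality first-place counts: A 0, B 2, C 1, D 1, E 1 → B.
Borda totals: A 9, B 15, C 7, D 6, E 13 → B.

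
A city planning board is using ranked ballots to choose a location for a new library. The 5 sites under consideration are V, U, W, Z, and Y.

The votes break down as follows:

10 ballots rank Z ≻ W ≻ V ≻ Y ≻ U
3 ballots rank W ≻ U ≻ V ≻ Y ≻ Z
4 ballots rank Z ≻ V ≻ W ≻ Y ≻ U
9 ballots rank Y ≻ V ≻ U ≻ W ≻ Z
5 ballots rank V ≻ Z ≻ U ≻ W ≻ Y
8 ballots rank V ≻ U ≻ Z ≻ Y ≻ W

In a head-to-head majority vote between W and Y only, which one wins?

W

Ballots ranking W above Y: 10+3+4+5 = 22.
Ballots ranking Y above W: 9+8 = 17.
W wins the head-to-head, 22–17.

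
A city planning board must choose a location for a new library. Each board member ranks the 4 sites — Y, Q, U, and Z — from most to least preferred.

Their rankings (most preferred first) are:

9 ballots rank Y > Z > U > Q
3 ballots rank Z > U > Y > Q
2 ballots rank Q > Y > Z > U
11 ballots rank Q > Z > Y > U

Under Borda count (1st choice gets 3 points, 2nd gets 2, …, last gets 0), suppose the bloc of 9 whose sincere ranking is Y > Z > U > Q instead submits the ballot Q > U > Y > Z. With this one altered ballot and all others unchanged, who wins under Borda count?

Q

Borda totals with the altered ballot: Y 27, Q 66, U 24, Z 33.
The switch changes the winner from Z to Q.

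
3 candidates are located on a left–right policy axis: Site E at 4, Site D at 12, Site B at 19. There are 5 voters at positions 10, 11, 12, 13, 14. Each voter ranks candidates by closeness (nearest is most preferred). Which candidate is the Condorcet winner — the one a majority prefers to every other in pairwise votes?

With single-peaked preferences on a line, the Condorcet winner is the candidate closest to the median voter.
The median voter (position 12) is closest to Site D at 12.
Check: Site D vs Site B — voters closer to Site D: 5 of 5.

Site D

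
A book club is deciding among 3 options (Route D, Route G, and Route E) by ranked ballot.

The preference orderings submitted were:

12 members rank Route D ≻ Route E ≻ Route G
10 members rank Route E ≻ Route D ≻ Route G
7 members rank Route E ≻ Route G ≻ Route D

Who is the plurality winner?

First-place vote totals:
  Route D: 12
  Route G: 0
  Route E: 17
Route E has the most first-place votes.

Route E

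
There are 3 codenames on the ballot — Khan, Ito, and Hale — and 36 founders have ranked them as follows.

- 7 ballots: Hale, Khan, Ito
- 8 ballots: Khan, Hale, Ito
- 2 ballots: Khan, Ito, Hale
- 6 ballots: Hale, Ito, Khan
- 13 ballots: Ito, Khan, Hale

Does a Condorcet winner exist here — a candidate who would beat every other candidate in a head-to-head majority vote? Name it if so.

None — there is no Condorcet winner

Head-to-head results (36 voters total):
Khan vs Ito: Ito wins 19–17.
Khan vs Hale: Khan wins 23–13.
Ito vs Hale: Hale wins 21–15.
No candidate beats all others: Khan beats Hale beats Ito beats Khan, a majority cycle.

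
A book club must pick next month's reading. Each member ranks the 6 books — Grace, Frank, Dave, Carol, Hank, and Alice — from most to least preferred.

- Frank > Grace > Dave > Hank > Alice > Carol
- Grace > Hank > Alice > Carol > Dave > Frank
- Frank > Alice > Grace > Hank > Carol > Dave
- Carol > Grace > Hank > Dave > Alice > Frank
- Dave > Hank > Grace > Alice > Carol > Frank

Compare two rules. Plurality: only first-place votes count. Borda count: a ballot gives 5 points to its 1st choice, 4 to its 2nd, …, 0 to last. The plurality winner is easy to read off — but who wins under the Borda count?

Plurality first-place counts: Grace 1, Frank 2, Dave 1, Carol 1, Hank 0, Alice 0 → Frank.
Borda totals: Grace 19, Frank 10, Dave 11, Carol 9, Hank 15, Alice 11 → Grace.

Grace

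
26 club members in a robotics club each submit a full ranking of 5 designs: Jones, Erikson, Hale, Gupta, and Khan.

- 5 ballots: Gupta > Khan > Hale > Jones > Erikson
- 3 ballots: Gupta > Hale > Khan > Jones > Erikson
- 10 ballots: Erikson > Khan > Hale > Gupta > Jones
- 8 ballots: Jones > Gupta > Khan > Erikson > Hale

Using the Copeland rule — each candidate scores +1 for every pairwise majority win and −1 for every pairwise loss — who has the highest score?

Pairwise results:
  Jones vs Erikson: Jones wins 16–10.
  Jones vs Hale: Hale wins 18–8.
  Jones vs Gupta: Gupta wins 18–8.
  Jones vs Khan: Khan wins 18–8.
  Erikson vs Hale: Erikson wins 18–8.
  Erikson vs Gupta: Gupta wins 16–10.
  Erikson vs Khan: Khan wins 16–10.
  Hale vs Gupta: Gupta wins 16–10.
  Hale vs Khan: Khan wins 23–3.
  Gupta vs Khan: Gupta wins 16–10.
Copeland scores (wins − losses):
  Jones: 1 − 3 = -2
  Erikson: 1 − 3 = -2
  Hale: 1 − 3 = -2
  Gupta: 4 − 0 = 4
  Khan: 3 − 1 = 2
Gupta has the best Copeland score.

Gupta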